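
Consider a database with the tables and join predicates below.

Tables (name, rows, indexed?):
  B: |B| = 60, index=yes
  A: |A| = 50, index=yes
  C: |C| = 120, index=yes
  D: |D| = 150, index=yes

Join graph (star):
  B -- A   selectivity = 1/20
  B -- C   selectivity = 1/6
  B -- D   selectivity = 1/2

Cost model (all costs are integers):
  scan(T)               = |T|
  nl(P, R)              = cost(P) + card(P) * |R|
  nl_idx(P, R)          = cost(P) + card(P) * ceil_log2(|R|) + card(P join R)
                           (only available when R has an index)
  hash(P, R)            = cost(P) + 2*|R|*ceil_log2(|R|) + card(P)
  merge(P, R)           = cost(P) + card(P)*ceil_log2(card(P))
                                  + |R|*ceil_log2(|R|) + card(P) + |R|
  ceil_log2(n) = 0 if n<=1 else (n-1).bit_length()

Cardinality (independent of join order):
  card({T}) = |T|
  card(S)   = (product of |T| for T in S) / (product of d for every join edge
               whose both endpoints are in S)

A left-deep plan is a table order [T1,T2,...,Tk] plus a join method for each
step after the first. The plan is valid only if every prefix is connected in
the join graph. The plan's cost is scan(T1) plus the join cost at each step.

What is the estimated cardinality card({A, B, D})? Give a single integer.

Tables in S: A(50), B(60), D(150)
Edges inside S: B-A(d=20), B-D(d=2)
numerator = 50 * 60 * 150 = 450000
denominator = 20 * 2 = 40
card(S) = 450000 / 40 = 11250

11250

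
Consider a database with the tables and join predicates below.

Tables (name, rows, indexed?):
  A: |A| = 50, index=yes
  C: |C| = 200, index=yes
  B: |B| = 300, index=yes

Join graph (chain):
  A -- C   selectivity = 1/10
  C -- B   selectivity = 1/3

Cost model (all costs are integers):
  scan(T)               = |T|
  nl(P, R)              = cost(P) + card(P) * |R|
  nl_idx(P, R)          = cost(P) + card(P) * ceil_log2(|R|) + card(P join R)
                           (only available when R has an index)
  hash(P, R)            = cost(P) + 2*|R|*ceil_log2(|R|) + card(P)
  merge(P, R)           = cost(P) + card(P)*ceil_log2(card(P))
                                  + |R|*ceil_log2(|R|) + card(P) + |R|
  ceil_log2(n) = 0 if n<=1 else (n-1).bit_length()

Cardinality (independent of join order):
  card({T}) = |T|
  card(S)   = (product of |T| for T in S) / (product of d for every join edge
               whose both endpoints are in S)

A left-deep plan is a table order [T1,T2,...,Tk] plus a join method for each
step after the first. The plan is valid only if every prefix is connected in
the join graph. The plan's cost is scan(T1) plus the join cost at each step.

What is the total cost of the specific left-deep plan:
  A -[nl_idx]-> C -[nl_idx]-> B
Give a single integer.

110450

step 1: scan A: cost=50, card=50
step 2: join C via nl_idx
    card(P join C) = 50*200/(10) = 1000
    cost = 50 + 50*8 + 1000 = 1450
step 3: join B via nl_idx
    card(P join B) = 1000*300/(3) = 100000
    cost = 1450 + 1000*9 + 100000 = 110450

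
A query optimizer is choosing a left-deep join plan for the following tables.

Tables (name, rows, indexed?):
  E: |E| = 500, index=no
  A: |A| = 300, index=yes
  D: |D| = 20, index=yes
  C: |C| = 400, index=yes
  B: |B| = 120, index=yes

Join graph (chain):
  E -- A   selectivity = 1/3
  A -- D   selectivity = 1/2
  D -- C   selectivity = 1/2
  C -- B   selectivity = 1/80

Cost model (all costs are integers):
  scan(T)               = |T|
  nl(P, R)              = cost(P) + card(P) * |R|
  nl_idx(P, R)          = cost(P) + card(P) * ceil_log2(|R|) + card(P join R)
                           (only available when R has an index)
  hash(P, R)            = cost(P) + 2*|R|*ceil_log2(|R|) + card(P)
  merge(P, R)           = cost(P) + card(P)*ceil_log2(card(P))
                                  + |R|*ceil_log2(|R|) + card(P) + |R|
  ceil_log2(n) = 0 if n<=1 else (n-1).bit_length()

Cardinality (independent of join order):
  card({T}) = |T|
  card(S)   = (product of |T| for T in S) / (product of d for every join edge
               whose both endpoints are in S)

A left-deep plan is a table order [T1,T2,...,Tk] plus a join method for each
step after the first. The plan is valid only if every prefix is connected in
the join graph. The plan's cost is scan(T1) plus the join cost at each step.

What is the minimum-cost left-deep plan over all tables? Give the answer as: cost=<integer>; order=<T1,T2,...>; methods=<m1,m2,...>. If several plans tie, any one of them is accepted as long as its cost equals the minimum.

cost=923000; order=B,C,D,A,E; methods=nl_idx,hash,hash,hash

Selinger DP (subsets sized 1..n):
  {E}: scan cost=500, card=500
  {A}: scan cost=300, card=300
  {D}: scan cost=20, card=20
  {C}: scan cost=400, card=400
  {B}: scan cost=120, card=120
  {AE}: card=50000; try (A,hash)→6400, (E,merge)→8300, (A,merge)→8500, (E,hash)→9600, (A,nl_idx)→55000, (E,nl)→150300 …(+1); best=6400 via (A,hash)
  {AD}: card=3000; try (D,hash)→800, (A,merge)→3140, (A,nl_idx)→3200, (D,merge)→3420, (D,nl_idx)→4800, (A,hash)→5440 …(+2); best=800 via (D,hash)
  {CD}: card=4000; try (D,hash)→1000, (C,merge)→4140, (C,nl_idx)→4200, (D,merge)→4520, (D,nl_idx)→6400, (C,hash)→7240 …(+2); best=1000 via (D,hash)
  {BC}: card=600; try (C,nl_idx)→1800, (B,hash)→2480, (B,nl_idx)→3800, (C,merge)→5080, (B,merge)→5360, (C,hash)→7440 …(+2); best=1800 via (C,nl_idx)
  {ADE}: card=500000; try (E,hash)→12800, (E,merge)→44800, (D,hash)→56600, (D,nl_idx)→756400, (D,merge)→856520, (D,nl)→1006400 …(+1); best=12800 via (E,hash)
  {ACD}: card=600000; try (A,hash)→10400, (C,hash)→11000, (C,merge)→43800, (A,merge)→56000, (C,nl_idx)→627800, (A,nl_idx)→637000 …(+2); best=10400 via (A,hash)
  {BCD}: card=6000; try (D,hash)→2600, (B,hash)→6680, (D,merge)→8520, (D,nl_idx)→10800, (D,nl)→13800, (B,nl_idx)→35000 …(+2); best=2600 via (D,hash)
  {ACDE}: card=100000000; try (C,hash)→520000, (E,hash)→619400, (C,merge)→10016800, (E,merge)→12615400, (C,nl_idx)→104512800, (C,nl)→200012800 …(+1); best=520000 via (C,hash)
  {ABCD}: card=900000; try (A,hash)→14000, (A,merge)→89600, (B,hash)→612080, (A,nl_idx)→956600, (A,nl)→1802600, (B,nl_idx)→5110400 …(+2); best=14000 via (A,hash)
  {ABCDE}: card=150000000; try (E,hash)→923000, (E,merge)→18919000, (B,hash)→100521680, (E,nl)→450014000, (B,nl_idx)→850520000, (B,merge)→2800520960 …(+1); best=923000 via (E,hash)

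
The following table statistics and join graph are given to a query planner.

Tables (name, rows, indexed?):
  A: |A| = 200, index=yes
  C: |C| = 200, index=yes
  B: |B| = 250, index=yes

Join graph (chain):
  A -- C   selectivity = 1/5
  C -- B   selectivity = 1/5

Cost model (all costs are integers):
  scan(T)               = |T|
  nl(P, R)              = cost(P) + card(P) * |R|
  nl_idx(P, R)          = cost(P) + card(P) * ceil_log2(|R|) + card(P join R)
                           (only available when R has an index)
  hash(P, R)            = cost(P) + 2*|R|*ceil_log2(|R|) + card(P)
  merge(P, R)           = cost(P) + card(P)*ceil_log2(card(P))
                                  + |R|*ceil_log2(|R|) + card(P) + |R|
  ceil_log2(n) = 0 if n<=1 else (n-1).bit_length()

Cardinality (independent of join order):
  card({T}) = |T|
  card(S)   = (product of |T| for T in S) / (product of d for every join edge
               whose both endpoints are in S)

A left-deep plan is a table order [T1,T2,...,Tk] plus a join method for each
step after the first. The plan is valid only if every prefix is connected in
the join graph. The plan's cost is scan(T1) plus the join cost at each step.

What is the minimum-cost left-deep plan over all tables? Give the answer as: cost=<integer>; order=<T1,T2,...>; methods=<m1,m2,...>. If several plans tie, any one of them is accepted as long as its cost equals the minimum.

Selinger DP (subsets sized 1..n):
  {A}: scan cost=200, card=200
  {C}: scan cost=200, card=200
  {B}: scan cost=250, card=250
  {AC}: card=8000; try (C,hash)→3600, (A,hash)→3600, (C,merge)→3800, (A,merge)→3800, (C,nl_idx)→9800, (A,nl_idx)→9800 …(+2); best=3600 via (C,hash)
  {BC}: card=10000; try (C,hash)→3700, (B,merge)→4250, (C,merge)→4300, (B,hash)→4400, (B,nl_idx)→11800, (C,nl_idx)→12250 …(+2); best=3700 via (C,hash)
  {ABC}: card=400000; try (B,hash)→15600, (A,hash)→16900, (B,merge)→117850, (A,merge)→155500, (B,nl_idx)→467600, (A,nl_idx)→483700 …(+2); best=15600 via (B,hash)

cost=15600; order=A,C,B; methods=hash,hash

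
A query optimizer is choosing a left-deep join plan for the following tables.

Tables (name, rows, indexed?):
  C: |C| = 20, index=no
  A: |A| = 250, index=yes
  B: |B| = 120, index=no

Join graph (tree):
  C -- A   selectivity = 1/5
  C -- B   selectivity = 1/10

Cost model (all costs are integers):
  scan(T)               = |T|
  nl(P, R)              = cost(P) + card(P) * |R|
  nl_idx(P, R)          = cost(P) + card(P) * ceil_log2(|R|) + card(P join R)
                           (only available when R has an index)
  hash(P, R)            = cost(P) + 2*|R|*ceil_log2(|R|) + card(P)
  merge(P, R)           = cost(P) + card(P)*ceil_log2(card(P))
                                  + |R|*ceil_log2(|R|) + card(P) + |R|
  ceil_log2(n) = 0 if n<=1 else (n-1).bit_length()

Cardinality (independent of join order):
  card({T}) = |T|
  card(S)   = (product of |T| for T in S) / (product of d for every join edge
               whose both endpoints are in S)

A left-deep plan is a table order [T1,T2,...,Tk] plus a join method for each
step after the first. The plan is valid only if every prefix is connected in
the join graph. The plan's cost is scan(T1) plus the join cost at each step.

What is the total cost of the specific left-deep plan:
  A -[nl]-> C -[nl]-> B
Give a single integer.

125250

step 1: scan A: cost=250, card=250
step 2: join C via nl
    card(P join C) = 250*20/(5) = 1000
    cost = 250 + 250*20 = 5250
step 3: join B via nl
    card(P join B) = 1000*120/(10) = 12000
    cost = 5250 + 1000*120 = 125250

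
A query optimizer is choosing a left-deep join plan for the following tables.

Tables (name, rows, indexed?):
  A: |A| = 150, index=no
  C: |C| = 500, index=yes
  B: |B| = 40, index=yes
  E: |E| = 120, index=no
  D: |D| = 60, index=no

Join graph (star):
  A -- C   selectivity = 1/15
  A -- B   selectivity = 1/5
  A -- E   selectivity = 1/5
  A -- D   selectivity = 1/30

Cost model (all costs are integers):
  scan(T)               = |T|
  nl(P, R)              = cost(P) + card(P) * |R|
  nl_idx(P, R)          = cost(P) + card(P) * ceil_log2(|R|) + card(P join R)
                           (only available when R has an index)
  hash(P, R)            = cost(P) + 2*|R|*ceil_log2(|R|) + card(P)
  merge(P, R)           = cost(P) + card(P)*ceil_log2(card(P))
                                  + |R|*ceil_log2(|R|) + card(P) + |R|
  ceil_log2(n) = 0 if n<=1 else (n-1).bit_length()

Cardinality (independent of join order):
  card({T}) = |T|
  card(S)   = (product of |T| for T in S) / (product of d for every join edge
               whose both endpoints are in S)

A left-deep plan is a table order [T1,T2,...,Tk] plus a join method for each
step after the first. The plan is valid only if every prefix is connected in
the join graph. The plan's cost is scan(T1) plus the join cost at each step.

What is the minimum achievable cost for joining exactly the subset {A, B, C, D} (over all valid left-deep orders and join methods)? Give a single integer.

13200

Selinger DP over subsets of {A,B,C,D}:
  {A}: scan cost=150, card=150
  {C}: scan cost=500, card=500
  {B}: scan cost=40, card=40
  {D}: scan cost=60, card=60
  {AC}: card=5000; try (A,hash)→3400, (C,merge)→6500, (C,nl_idx)→6500, (A,merge)→6850, (C,hash)→9300, (C,nl)→75150 …(+1); best=3400 via (A,hash)
  {AB}: card=1200; try (B,hash)→780, (A,merge)→1670, (B,merge)→1780, (B,nl_idx)→2250, (A,hash)→2480, (A,nl)→6040 …(+1); best=780 via (B,hash)
  {AD}: card=300; try (D,hash)→1020, (A,merge)→1830, (D,merge)→1920, (A,hash)→2520, (A,nl)→9060, (D,nl)→9150; best=1020 via (D,hash)
  {ABC}: card=40000; try (B,hash)→8880, (C,hash)→10980, (C,merge)→20180, (C,nl_idx)→51580, (B,nl_idx)→73400, (B,merge)→73680 …(+2); best=8880 via (B,hash)
  {ACD}: card=10000; try (C,merge)→9020, (D,hash)→9120, (C,hash)→10320, (C,nl_idx)→13720, (D,merge)→73820, (C,nl)→151020 …(+1); best=9020 via (C,merge)
  {ABD}: card=2400; try (B,hash)→1800, (D,hash)→2700, (B,merge)→4300, (B,nl_idx)→5220, (B,nl)→13020, (D,merge)→15600 …(+1); best=1800 via (B,hash)
  {ABCD}: card=80000; try (C,hash)→13200, (B,hash)→19500, (C,merge)→38000, (D,hash)→49600, (C,nl_idx)→103400, (B,nl_idx)→149020 …(+5); best=13200 via (C,hash)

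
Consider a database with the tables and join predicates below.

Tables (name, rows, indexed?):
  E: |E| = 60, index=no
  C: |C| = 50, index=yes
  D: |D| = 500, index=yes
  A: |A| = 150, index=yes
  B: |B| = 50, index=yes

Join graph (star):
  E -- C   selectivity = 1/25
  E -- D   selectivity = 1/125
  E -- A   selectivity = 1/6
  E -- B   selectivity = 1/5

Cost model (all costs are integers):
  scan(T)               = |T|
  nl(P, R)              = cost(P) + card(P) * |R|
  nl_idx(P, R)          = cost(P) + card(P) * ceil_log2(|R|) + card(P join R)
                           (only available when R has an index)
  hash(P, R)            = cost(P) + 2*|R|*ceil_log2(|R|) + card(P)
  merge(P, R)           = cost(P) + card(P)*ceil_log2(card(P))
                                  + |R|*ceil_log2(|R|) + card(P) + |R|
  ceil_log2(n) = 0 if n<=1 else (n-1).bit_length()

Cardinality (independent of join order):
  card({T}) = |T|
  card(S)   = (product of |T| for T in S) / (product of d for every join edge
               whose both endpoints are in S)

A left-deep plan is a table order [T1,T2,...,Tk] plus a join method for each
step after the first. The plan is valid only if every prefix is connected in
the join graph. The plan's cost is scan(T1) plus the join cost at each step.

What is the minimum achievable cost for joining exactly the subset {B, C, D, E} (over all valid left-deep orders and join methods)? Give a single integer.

2760

Selinger DP over subsets of {B,C,D,E}:
  {E}: scan cost=60, card=60
  {C}: scan cost=50, card=50
  {D}: scan cost=500, card=500
  {B}: scan cost=50, card=50
  {CE}: card=120; try (C,nl_idx)→540, (C,hash)→720, (E,hash)→820, (E,merge)→820, (C,merge)→830, (E,nl)→3050 …(+1); best=540 via (C,nl_idx)
  {DE}: card=240; try (D,nl_idx)→840, (E,hash)→1720, (D,merge)→5480, (E,merge)→5920, (D,hash)→9120, (D,nl)→30060 …(+1); best=840 via (D,nl_idx)
  {BE}: card=600; try (B,hash)→720, (E,hash)→820, (E,merge)→820, (B,merge)→830, (B,nl_idx)→1020, (E,nl)→3050 …(+1); best=720 via (B,hash)
  {CDE}: card=480; try (C,hash)→1680, (D,nl_idx)→2100, (C,nl_idx)→2760, (C,merge)→3350, (D,merge)→6500, (D,hash)→9660 …(+2); best=1680 via (C,hash)
  {BCE}: card=1200; try (B,hash)→1260, (B,merge)→1850, (C,hash)→1920, (B,nl_idx)→2460, (C,nl_idx)→5520, (B,nl)→6540 …(+2); best=1260 via (B,hash)
  {BDE}: card=2400; try (B,hash)→1680, (B,merge)→3350, (B,nl_idx)→4680, (D,nl_idx)→8520, (D,hash)→10320, (D,merge)→12320 …(+2); best=1680 via (B,hash)
  {BCDE}: card=4800; try (B,hash)→2760, (C,hash)→4680, (B,merge)→6830, (B,nl_idx)→9360, (D,hash)→11460, (D,nl_idx)→16860 …(+6); best=2760 via (B,hash)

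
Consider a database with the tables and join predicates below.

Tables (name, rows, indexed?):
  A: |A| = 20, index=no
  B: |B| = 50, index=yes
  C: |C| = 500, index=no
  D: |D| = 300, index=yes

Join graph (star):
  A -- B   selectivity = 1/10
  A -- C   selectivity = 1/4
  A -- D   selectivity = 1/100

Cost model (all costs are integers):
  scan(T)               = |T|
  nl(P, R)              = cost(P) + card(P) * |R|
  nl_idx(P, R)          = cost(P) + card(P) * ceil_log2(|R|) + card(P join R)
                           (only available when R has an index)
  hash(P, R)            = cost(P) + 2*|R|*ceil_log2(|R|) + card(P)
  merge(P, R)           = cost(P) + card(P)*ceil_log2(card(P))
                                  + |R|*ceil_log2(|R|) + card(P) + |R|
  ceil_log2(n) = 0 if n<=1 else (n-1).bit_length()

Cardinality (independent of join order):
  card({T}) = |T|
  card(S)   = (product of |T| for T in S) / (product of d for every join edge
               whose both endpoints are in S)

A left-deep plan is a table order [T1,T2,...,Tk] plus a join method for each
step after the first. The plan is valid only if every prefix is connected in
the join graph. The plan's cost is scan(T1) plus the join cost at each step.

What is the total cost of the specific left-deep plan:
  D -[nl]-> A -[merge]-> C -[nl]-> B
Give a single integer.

step 1: scan D: cost=300, card=300
step 2: join A via nl
    card(P join A) = 300*20/(100) = 60
    cost = 300 + 300*20 = 6300
step 3: join C via merge
    card(P join C) = 60*500/(4) = 7500
    cost = 6300 + 60*6 + 500*9 + 60 + 500 = 11720
step 4: join B via nl
    card(P join B) = 7500*50/(10) = 37500
    cost = 11720 + 7500*50 = 386720

386720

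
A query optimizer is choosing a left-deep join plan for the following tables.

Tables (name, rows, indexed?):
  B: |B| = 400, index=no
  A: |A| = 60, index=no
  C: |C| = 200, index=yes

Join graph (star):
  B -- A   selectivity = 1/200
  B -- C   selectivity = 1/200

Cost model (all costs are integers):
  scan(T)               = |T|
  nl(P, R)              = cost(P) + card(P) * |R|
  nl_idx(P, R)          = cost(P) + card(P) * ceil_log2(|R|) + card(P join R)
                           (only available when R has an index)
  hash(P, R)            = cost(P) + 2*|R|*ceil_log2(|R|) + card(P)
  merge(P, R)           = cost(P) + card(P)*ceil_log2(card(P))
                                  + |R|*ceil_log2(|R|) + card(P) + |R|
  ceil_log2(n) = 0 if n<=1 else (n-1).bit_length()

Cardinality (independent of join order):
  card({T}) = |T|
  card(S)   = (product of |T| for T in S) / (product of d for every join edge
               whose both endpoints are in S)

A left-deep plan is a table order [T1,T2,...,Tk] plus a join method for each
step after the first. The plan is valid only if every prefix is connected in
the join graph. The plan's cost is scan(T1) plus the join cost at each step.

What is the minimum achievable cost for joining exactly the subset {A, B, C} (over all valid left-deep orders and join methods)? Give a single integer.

2600

Selinger DP over subsets of {A,B,C}:
  {B}: scan cost=400, card=400
  {A}: scan cost=60, card=60
  {C}: scan cost=200, card=200
  {AB}: card=120; try (A,hash)→1520, (B,merge)→4480, (A,merge)→4820, (B,hash)→7320, (B,nl)→24060, (A,nl)→24400; best=1520 via (A,hash)
  {BC}: card=400; try (C,hash)→4000, (C,nl_idx)→4000, (B,merge)→6000, (C,merge)→6200, (B,hash)→7600, (B,nl)→80200 …(+1); best=4000 via (C,hash)
  {ABC}: card=120; try (C,nl_idx)→2600, (C,merge)→4280, (C,hash)→4840, (A,hash)→5120, (A,merge)→8420, (C,nl)→25520 …(+1); best=2600 via (C,nl_idx)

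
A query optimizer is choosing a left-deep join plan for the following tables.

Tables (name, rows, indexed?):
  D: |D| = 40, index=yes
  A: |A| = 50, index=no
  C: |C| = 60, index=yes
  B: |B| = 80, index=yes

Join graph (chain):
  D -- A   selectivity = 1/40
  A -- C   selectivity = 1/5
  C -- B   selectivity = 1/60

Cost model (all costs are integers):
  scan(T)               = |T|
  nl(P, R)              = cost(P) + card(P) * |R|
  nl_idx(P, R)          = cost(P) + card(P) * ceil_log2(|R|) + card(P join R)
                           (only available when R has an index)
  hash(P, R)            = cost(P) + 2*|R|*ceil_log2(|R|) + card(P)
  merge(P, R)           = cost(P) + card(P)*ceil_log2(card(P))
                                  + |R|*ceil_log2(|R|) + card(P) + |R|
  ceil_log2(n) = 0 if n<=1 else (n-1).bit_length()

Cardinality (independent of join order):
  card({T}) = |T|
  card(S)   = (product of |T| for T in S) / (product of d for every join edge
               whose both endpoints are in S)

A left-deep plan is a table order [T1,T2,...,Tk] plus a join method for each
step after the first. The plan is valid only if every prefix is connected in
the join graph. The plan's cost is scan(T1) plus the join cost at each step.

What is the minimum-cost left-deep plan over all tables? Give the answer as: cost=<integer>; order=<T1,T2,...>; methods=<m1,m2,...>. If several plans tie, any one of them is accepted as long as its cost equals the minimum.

Selinger DP (subsets sized 1..n):
  {D}: scan cost=40, card=40
  {A}: scan cost=50, card=50
  {C}: scan cost=60, card=60
  {B}: scan cost=80, card=80
  {AD}: card=50; try (D,nl_idx)→400, (D,hash)→580, (A,merge)→670, (D,merge)→680, (A,hash)→680, (A,nl)→2040 …(+1); best=400 via (D,nl_idx)
  {AC}: card=600; try (A,hash)→720, (C,hash)→820, (C,merge)→820, (A,merge)→830, (C,nl_idx)→950, (C,nl)→3050 …(+1); best=720 via (A,hash)
  {BC}: card=80; try (B,nl_idx)→560, (C,nl_idx)→640, (C,hash)→880, (B,merge)→1120, (C,merge)→1140, (B,hash)→1240 …(+2); best=560 via (B,nl_idx)
  {ACD}: card=600; try (C,hash)→1170, (C,merge)→1170, (C,nl_idx)→1300, (D,hash)→1800, (C,nl)→3400, (D,nl_idx)→4920 …(+2); best=1170 via (C,hash)
  {ABC}: card=800; try (A,hash)→1240, (A,merge)→1550, (B,hash)→2440, (A,nl)→4560, (B,nl_idx)→5720, (B,merge)→7960 …(+1); best=1240 via (A,hash)
  {ABCD}: card=800; try (D,hash)→2520, (B,hash)→2890, (B,nl_idx)→6170, (D,nl_idx)→6840, (B,merge)→8410, (D,merge)→10320 …(+2); best=2520 via (D,hash)

cost=2520; order=C,B,A,D; methods=nl_idx,hash,hash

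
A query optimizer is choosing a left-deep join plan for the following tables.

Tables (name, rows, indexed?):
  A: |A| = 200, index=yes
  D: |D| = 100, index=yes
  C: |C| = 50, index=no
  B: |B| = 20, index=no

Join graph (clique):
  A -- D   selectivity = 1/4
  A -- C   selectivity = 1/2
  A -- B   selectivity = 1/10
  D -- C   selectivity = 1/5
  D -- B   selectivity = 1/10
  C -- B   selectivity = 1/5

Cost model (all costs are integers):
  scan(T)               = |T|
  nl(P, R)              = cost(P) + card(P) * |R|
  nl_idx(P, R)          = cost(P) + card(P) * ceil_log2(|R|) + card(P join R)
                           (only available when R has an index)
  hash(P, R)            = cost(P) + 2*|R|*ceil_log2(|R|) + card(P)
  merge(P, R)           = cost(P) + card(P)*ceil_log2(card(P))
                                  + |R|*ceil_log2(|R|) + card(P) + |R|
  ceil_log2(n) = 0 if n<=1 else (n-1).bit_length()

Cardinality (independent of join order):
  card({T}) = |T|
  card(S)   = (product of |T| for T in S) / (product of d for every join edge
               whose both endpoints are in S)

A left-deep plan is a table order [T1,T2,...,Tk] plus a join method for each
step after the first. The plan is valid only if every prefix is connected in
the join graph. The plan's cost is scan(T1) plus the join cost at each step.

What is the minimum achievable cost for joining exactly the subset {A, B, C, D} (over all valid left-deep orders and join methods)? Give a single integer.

3980

Selinger DP over subsets of {A,B,C,D}:
  {A}: scan cost=200, card=200
  {D}: scan cost=100, card=100
  {C}: scan cost=50, card=50
  {B}: scan cost=20, card=20
  {AD}: card=5000; try (D,hash)→1800, (A,merge)→2700, (D,merge)→2800, (A,hash)→3400, (A,nl_idx)→5900, (D,nl_idx)→6600 …(+2); best=1800 via (D,hash)
  {AC}: card=5000; try (C,hash)→1000, (A,merge)→2200, (C,merge)→2350, (A,hash)→3300, (A,nl_idx)→5450, (A,nl)→10050 …(+1); best=1000 via (C,hash)
  {AB}: card=400; try (A,nl_idx)→580, (B,hash)→600, (A,merge)→1940, (B,merge)→2120, (A,hash)→3240, (A,nl)→4020 …(+1); best=580 via (A,nl_idx)
  {CD}: card=1000; try (C,hash)→800, (D,merge)→1200, (C,merge)→1250, (D,nl_idx)→1400, (D,hash)→1500, (D,nl)→5050 …(+1); best=800 via (C,hash)
  {BD}: card=200; try (D,nl_idx)→360, (B,hash)→400, (D,merge)→940, (B,merge)→1020, (D,hash)→1440, (D,nl)→2020 …(+1); best=360 via (D,nl_idx)
  {BC}: card=200; try (B,hash)→300, (C,merge)→490, (B,merge)→520, (C,hash)→640, (C,nl)→1020, (B,nl)→1050; best=300 via (B,hash)
  {ACD}: card=25000; try (A,hash)→5000, (D,hash)→7400, (C,hash)→7400, (A,merge)→13600, (A,nl_idx)→33800, (D,nl_idx)→61000 …(+5); best=5000 via (A,hash)
  {ABD}: card=1000; try (D,hash)→2380, (A,nl_idx)→2960, (A,hash)→3760, (A,merge)→3960, (D,nl_idx)→4380, (D,merge)→5380 …(+5); best=2380 via (D,hash)
  {ABC}: card=2000; try (C,hash)→1580, (A,hash)→3700, (A,merge)→3900, (A,nl_idx)→3900, (C,merge)→4930, (B,hash)→6200 …(+4); best=1580 via (C,hash)
  {BCD}: card=400; try (C,hash)→1160, (D,hash)→1900, (B,hash)→2000, (D,nl_idx)→2100, (C,merge)→2510, (D,merge)→2900 …(+4); best=1160 via (C,hash)
  {ABCD}: card=1000; try (C,hash)→3980, (A,hash)→4760, (D,hash)→4980, (A,nl_idx)→5360, (A,merge)→6960, (C,merge)→13730 …(+8); best=3980 via (C,hash)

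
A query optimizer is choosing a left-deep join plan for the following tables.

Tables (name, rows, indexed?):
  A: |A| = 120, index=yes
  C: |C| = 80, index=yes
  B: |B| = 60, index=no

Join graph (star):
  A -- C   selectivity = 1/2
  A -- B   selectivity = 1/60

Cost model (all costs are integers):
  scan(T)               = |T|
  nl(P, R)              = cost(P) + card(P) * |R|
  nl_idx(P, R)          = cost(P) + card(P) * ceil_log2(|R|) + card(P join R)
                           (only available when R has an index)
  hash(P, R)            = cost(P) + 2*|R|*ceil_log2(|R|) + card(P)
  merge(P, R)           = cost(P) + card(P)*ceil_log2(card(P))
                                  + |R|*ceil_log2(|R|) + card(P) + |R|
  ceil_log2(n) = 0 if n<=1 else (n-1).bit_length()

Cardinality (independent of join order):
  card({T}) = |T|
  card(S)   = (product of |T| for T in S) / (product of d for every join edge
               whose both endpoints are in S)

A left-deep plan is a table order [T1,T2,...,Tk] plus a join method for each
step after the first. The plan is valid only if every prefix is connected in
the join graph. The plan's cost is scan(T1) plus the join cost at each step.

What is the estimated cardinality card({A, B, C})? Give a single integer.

4800

Tables in S: A(120), B(60), C(80)
Edges inside S: A-C(d=2), A-B(d=60)
numerator = 120 * 60 * 80 = 576000
denominator = 2 * 60 = 120
card(S) = 576000 / 120 = 4800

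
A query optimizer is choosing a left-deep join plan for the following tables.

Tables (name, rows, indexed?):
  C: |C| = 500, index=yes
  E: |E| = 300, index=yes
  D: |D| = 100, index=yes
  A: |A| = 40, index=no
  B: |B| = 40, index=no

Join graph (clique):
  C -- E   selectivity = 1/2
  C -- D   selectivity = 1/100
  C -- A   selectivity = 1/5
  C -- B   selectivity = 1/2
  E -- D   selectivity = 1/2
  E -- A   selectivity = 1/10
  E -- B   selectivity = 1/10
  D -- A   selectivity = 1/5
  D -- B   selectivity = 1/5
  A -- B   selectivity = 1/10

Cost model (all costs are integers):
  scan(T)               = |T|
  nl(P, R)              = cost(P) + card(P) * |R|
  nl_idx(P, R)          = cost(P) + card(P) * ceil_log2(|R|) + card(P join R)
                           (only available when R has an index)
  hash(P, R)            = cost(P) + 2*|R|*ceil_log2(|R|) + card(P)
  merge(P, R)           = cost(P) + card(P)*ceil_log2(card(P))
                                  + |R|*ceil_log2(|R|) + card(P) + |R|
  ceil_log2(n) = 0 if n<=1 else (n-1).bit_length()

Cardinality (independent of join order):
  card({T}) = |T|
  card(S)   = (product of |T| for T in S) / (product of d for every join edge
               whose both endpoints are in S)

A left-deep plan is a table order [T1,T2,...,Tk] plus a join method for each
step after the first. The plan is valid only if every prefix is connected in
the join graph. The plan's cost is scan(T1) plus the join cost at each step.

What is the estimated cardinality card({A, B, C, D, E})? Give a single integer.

240

Tables in S: A(40), B(40), C(500), D(100), E(300)
Edges inside S: C-E(d=2), C-D(d=100), C-A(d=5), C-B(d=2), E-D(d=2), E-A(d=10), E-B(d=10), D-A(d=5), D-B(d=5), A-B(d=10)
numerator = 40 * 40 * 500 * 100 * 300 = 24000000000
denominator = 2 * 100 * 5 * 2 * 2 * 10 * 10 * 5 * 5 * 10 = 100000000
card(S) = 24000000000 / 100000000 = 240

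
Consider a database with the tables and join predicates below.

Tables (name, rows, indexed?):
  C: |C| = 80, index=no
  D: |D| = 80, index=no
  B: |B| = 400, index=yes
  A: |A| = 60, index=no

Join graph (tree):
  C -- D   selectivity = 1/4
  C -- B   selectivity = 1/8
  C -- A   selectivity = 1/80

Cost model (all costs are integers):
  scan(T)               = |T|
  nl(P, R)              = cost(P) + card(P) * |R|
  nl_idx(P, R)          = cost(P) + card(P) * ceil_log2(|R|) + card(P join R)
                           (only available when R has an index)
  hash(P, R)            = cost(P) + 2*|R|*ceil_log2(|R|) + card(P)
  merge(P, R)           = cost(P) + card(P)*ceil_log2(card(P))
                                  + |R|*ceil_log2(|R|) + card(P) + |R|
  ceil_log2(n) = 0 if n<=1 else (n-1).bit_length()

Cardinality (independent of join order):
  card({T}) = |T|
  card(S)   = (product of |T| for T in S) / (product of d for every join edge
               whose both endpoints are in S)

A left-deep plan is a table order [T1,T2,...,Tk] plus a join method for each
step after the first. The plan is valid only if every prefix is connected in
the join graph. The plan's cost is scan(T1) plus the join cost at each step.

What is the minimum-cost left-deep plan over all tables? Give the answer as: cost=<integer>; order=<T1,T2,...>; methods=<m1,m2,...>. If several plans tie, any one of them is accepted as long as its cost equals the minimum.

cost=8540; order=C,A,B,D; methods=hash,nl_idx,hash

Selinger DP (subsets sized 1..n):
  {C}: scan cost=80, card=80
  {D}: scan cost=80, card=80
  {B}: scan cost=400, card=400
  {A}: scan cost=60, card=60
  {CD}: card=1600; try (D,hash)→1280, (C,hash)→1280, (D,merge)→1360, (C,merge)→1360, (D,nl)→6480, (C,nl)→6480; best=1280 via (D,hash)
  {BC}: card=4000; try (C,hash)→1920, (B,merge)→4720, (B,nl_idx)→4800, (C,merge)→5040, (B,hash)→7360, (B,nl)→32080 …(+1); best=1920 via (C,hash)
  {AC}: card=60; try (A,hash)→880, (C,merge)→1120, (A,merge)→1140, (C,hash)→1240, (C,nl)→4860, (A,nl)→4880; best=880 via (A,hash)
  {BCD}: card=80000; try (D,hash)→7040, (B,hash)→10080, (B,merge)→24480, (D,merge)→54560, (B,nl_idx)→95680, (D,nl)→321920 …(+1); best=7040 via (D,hash)
  {ACD}: card=1200; try (D,merge)→1940, (D,hash)→2060, (A,hash)→3600, (D,nl)→5680, (A,merge)→20900, (A,nl)→97280; best=1940 via (D,merge)
  {ABC}: card=3000; try (B,nl_idx)→4420, (B,merge)→5300, (A,hash)→6640, (B,hash)→8140, (B,nl)→24880, (A,merge)→54340 …(+1); best=4420 via (B,nl_idx)
  {ABCD}: card=60000; try (D,hash)→8540, (B,hash)→10340, (B,merge)→20340, (D,merge)→44060, (B,nl_idx)→72740, (A,hash)→87760 …(+4); best=8540 via (D,hash)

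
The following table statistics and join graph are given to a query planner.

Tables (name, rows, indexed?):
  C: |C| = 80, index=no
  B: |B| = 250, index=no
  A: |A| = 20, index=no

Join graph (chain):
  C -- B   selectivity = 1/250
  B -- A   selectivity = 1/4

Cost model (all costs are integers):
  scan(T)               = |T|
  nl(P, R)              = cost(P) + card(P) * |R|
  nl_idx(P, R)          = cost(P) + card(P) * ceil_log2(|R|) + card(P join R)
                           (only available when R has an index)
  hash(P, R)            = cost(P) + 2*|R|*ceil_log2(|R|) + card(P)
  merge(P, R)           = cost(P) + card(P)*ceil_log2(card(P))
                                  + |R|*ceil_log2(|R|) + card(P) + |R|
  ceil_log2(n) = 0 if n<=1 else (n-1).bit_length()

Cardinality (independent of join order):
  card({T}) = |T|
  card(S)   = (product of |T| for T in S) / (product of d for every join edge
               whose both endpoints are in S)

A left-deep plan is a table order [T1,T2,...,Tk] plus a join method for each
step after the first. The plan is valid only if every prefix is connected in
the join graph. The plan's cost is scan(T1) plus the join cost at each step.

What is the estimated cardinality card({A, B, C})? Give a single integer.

400

Tables in S: A(20), B(250), C(80)
Edges inside S: C-B(d=250), B-A(d=4)
numerator = 20 * 250 * 80 = 400000
denominator = 250 * 4 = 1000
card(S) = 400000 / 1000 = 400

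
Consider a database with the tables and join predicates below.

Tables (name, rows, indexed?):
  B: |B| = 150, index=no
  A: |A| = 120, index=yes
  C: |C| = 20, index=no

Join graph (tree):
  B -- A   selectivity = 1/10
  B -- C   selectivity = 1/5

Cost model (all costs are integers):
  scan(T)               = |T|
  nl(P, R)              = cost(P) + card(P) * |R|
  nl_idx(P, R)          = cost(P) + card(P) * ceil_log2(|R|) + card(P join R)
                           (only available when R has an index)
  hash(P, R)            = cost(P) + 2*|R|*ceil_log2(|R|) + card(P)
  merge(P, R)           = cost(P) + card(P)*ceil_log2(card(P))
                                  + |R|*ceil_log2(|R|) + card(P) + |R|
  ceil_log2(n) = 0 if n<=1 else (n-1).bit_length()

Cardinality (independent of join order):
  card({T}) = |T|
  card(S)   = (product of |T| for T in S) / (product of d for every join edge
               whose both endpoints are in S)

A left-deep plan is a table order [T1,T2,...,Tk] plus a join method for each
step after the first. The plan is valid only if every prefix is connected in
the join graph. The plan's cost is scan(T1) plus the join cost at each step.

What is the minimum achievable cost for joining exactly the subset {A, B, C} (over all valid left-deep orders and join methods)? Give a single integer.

2780

Selinger DP over subsets of {A,B,C}:
  {B}: scan cost=150, card=150
  {A}: scan cost=120, card=120
  {C}: scan cost=20, card=20
  {AB}: card=1800; try (A,hash)→1980, (B,merge)→2430, (A,merge)→2460, (B,hash)→2640, (A,nl_idx)→3000, (B,nl)→18120 …(+1); best=1980 via (A,hash)
  {BC}: card=600; try (C,hash)→500, (B,merge)→1490, (C,merge)→1620, (B,hash)→2440, (B,nl)→3020, (C,nl)→3150; best=500 via (C,hash)
  {ABC}: card=7200; try (A,hash)→2780, (C,hash)→3980, (A,merge)→8060, (A,nl_idx)→11900, (C,merge)→23700, (C,nl)→37980 …(+1); best=2780 via (A,hash)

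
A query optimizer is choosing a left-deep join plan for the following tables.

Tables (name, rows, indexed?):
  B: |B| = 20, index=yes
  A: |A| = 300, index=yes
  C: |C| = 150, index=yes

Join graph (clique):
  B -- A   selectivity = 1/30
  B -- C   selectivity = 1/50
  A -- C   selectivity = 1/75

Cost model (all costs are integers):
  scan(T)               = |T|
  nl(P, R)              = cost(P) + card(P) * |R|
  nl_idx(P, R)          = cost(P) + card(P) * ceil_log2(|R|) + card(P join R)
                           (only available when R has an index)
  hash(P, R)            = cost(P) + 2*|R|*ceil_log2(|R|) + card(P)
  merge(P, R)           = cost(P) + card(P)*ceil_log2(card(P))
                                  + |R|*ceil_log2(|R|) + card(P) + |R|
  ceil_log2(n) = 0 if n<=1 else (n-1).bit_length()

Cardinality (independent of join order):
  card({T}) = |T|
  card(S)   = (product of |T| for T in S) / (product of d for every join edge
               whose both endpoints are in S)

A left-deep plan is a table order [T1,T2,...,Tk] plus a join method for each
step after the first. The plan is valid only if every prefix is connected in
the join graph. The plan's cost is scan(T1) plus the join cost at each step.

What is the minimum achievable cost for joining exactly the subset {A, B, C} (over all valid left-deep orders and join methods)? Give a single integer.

Selinger DP over subsets of {A,B,C}:
  {B}: scan cost=20, card=20
  {A}: scan cost=300, card=300
  {C}: scan cost=150, card=150
  {AB}: card=200; try (A,nl_idx)→400, (B,hash)→800, (B,nl_idx)→2000, (A,merge)→3140, (B,merge)→3420, (A,hash)→5440 …(+2); best=400 via (A,nl_idx)
  {BC}: card=60; try (C,nl_idx)→240, (B,hash)→500, (B,nl_idx)→960, (C,merge)→1490, (B,merge)→1620, (C,hash)→2440 …(+2); best=240 via (C,nl_idx)
  {AC}: card=600; try (A,nl_idx)→2100, (C,hash)→3000, (C,nl_idx)→3300, (A,merge)→4500, (C,merge)→4650, (A,hash)→5700 …(+2); best=2100 via (A,nl_idx)
  {ABC}: card=8; try (A,nl_idx)→788, (C,nl_idx)→2008, (B,hash)→2900, (C,hash)→3000, (C,merge)→3550, (A,merge)→3660 …(+6); best=788 via (A,nl_idx)

788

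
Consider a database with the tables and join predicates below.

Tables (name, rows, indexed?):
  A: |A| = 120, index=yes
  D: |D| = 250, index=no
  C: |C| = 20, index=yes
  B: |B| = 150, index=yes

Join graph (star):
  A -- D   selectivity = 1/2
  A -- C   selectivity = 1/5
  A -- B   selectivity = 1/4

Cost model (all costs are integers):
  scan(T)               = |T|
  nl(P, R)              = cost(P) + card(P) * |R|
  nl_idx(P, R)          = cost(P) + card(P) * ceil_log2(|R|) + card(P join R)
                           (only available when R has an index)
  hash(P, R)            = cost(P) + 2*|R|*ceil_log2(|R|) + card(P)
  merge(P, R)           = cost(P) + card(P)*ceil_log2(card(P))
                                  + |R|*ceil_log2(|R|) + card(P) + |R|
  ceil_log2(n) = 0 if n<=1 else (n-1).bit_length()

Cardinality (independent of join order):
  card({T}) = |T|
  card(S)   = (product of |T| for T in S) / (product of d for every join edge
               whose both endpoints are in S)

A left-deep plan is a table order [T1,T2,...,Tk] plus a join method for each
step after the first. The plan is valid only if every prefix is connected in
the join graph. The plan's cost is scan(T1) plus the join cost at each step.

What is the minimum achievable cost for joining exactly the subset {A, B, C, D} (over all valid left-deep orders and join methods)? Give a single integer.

25320

Selinger DP over subsets of {A,B,C,D}:
  {A}: scan cost=120, card=120
  {D}: scan cost=250, card=250
  {C}: scan cost=20, card=20
  {B}: scan cost=150, card=150
  {AD}: card=15000; try (A,hash)→2180, (D,merge)→3330, (A,merge)→3460, (D,hash)→4240, (A,nl_idx)→17000, (D,nl)→30120 …(+1); best=2180 via (A,hash)
  {AC}: card=480; try (C,hash)→440, (A,nl_idx)→640, (A,merge)→1100, (C,merge)→1200, (C,nl_idx)→1200, (A,hash)→1720 …(+2); best=440 via (C,hash)
  {AB}: card=4500; try (A,hash)→1980, (B,merge)→2430, (A,merge)→2460, (B,hash)→2640, (B,nl_idx)→5580, (A,nl_idx)→5700 …(+2); best=1980 via (A,hash)
  {ACD}: card=60000; try (D,hash)→4920, (D,merge)→7490, (C,hash)→17380, (D,nl)→120440, (C,nl_idx)→137180, (C,merge)→227300 …(+1); best=4920 via (D,hash)
  {ABD}: card=562500; try (D,hash)→10480, (B,hash)→19580, (D,merge)→67230, (B,merge)→228530, (B,nl_idx)→684680, (D,nl)→1126980 …(+1); best=10480 via (D,hash)
  {ABC}: card=18000; try (B,hash)→3320, (B,merge)→6590, (C,hash)→6680, (B,nl_idx)→22280, (C,nl_idx)→42480, (C,merge)→65100 …(+2); best=3320 via (B,hash)
  {ABCD}: card=2250000; try (D,hash)→25320, (B,hash)→67320, (D,merge)→293570, (C,hash)→573180, (B,merge)→1026270, (B,nl_idx)→2734920 …(+5); best=25320 via (D,hash)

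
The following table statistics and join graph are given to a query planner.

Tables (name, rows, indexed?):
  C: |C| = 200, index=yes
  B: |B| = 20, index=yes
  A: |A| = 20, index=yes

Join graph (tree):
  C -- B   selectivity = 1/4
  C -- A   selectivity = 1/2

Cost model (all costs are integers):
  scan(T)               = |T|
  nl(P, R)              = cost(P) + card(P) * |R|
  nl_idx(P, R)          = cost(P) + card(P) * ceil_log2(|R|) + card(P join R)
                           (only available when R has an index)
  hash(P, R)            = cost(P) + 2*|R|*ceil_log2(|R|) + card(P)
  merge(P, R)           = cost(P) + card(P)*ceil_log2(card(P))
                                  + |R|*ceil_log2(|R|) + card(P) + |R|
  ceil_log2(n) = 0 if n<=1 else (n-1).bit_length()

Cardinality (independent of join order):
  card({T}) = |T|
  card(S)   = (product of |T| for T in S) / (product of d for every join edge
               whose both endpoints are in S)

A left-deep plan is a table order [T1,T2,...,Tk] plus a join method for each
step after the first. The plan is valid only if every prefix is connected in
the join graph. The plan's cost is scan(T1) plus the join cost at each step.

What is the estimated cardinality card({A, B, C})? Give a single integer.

10000

Tables in S: A(20), B(20), C(200)
Edges inside S: C-B(d=4), C-A(d=2)
numerator = 20 * 20 * 200 = 80000
denominator = 4 * 2 = 8
card(S) = 80000 / 8 = 10000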